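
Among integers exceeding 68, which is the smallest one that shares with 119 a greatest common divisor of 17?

gcd(m, 119) = 17 forces 17 | m; write m = 17s. Then gcd(17s, 17·7) = 17·gcd(s, 7), so need gcd(s, 7) = 1.
17s > 68 gives s ≥ 5. The least s ≥ 5 coprime to 7 is 5, so m = 17·5 = 85.

85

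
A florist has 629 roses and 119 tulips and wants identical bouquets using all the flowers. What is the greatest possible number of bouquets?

629 = 17 · 37
119 = 7 · 17
Common: 17 = 17

17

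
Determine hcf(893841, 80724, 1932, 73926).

3

gcd(893841, 80724): 893841 = 11·80724 + 5877; 80724 = 13·5877 + 4323; 5877 = 1·4323 + 1554; 4323 = 2·1554 + 1215; 1554 = 1·1215 + 339; 1215 = 3·339 + 198; 339 = 1·198 + 141; 198 = 1·141 + 57; 141 = 2·57 + 27; 57 = 2·27 + 3; 27 = 9·3 + 0 → 3
gcd(3, 1932): 1932 = 644·3 + 0 → 3
gcd(3, 73926): 73926 = 24642·3 + 0 → 3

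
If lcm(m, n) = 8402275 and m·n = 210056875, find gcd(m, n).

From gcd × lcm = mn: gcd = 210056875 / 8402275 = 25.

25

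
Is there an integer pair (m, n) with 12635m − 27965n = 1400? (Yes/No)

Yes

gcd(12635, 27965): 27965 = 2·12635 + 2695; 12635 = 4·2695 + 1855; 2695 = 1·1855 + 840; 1855 = 2·840 + 175; 840 = 4·175 + 140; 175 = 1·140 + 35; 140 = 4·35 + 0 → 35
35 divides 1400, so a solution exists.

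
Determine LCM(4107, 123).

168387

gcd first: 4107 = 33·123 + 48; 123 = 2·48 + 27; 48 = 1·27 + 21; 27 = 1·21 + 6; 21 = 3·6 + 3; 6 = 2·3 + 0 → gcd = 3
lcm = 4107·123/gcd = 505161/3 = 168387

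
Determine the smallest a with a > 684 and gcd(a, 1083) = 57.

Multiples of 57 above 684: 57·13, 57·14, … . Need the cofactor coprime to 1083/57 = 19.
Checking s = 13, 14, … the first with gcd(s, 19) = 1 is s = 13, giving 741.

741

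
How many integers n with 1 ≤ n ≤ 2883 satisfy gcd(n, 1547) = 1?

2149

Prime factors of 1547: 7, 13, 17. Count integers ≤ 2883 divisible by none of them.
By inclusion–exclusion: 2883 − ⌊2883/7⌋ − ⌊2883/13⌋ − ⌊2883/17⌋ + ⌊2883/91⌋ + ⌊2883/119⌋ + ⌊2883/221⌋ − ⌊2883/1547⌋ = 2149.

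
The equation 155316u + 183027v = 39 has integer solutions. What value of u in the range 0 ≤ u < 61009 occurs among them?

819

Reduce mod 183027: 155316u ≡ 39 (mod 183027). With g = gcd(155316, 183027) = 3 dividing 39, divide through: 51772u ≡ 13 (mod 61009).
Since gcd(51772, 61009) = 1, u ≡ 13·(51772)⁻¹ ≡ 819 (mod 61009). Smallest non-negative: 819.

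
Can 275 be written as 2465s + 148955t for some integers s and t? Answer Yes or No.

gcd(2465, 148955): 148955 = 60·2465 + 1055; 2465 = 2·1055 + 355; 1055 = 2·355 + 345; 355 = 1·345 + 10; 345 = 34·10 + 5; 10 = 2·5 + 0 → 5
5 divides 275, so a solution exists.

Yes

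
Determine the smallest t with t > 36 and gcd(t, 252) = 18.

252 = 18·14. Any t with gcd(t, 252) = 18 is a multiple of 18, say 18s, with s coprime to 14.
Need s > 36/18, so s ≥ 3. First s ≥ 3 with gcd(s, 14) = 1 is s = 3. Thus t = 18·3 = 54.

54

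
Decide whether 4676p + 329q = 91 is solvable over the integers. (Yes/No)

Yes

By Bézout, 4676p + 329q = 91 has integer solutions iff gcd(4676, 329) | 91.
Euclid: 4676 = 14·329 + 70; 329 = 4·70 + 49; 70 = 1·49 + 21; 49 = 2·21 + 7; 21 = 3·7 + 0. gcd = 7; 91 mod 7 = 0. Yes.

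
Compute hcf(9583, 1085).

9583 = 7 · 37²
1085 = 5 · 7 · 31
Common: 7 = 7

7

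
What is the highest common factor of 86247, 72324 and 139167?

gcd(86247, 72324): 86247 = 1·72324 + 13923; 72324 = 5·13923 + 2709; 13923 = 5·2709 + 378; 2709 = 7·378 + 63; 378 = 6·63 + 0 → 63
gcd(63, 139167): 139167 = 2209·63 + 0 → 63

63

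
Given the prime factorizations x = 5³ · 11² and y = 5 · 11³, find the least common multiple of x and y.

166375

max exponent per prime: 5³ · 11³ = 166375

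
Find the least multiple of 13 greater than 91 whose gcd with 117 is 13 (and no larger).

gcd(a, 117) = 13 forces 13 | a; write a = 13s. Then gcd(13s, 13·9) = 13·gcd(s, 9), so need gcd(s, 9) = 1.
13s > 91 gives s ≥ 8. The least s ≥ 8 coprime to 9 is 8, so a = 13·8 = 104.

104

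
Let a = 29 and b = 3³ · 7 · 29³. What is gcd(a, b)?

29

min exponent per shared prime: 29 = 29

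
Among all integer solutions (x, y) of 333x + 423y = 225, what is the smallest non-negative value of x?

21

Reduce mod 423: 333x ≡ 225 (mod 423). With g = gcd(333, 423) = 9 dividing 225, divide through: 37x ≡ 25 (mod 47).
Since gcd(37, 47) = 1, x ≡ 25·(37)⁻¹ ≡ 21 (mod 47). Smallest non-negative: 21.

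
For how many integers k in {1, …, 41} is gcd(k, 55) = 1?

30

Prime factors of 55: 5, 11. Count integers ≤ 41 divisible by none of them.
By inclusion–exclusion: 41 − ⌊41/5⌋ − ⌊41/11⌋ + ⌊41/55⌋ = 30.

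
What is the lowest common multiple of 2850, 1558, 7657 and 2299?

5697956550

2850 = 2 · 3 · 5² · 19; 1558 = 2 · 19 · 41; 7657 = 13 · 19 · 31; 2299 = 11² · 19
lcm takes max exponent of each prime: 2 · 3 · 5² · 11² · 13 · 19 · 31 · 41 = 5697956550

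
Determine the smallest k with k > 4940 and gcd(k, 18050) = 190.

5130

Multiples of 190 above 4940: 190·27, 190·28, … . Need the cofactor coprime to 18050/190 = 95.
Checking s = 27, 28, … the first with gcd(s, 95) = 1 is s = 27, giving 5130.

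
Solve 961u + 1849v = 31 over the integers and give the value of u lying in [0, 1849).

1014

Euclid: 1849 = 1·961 + 888; 961 = 1·888 + 73; 888 = 12·73 + 12; 73 = 6·12 + 1; 12 = 12·1 + 0 → gcd = 1; 31 = 1·31.
Back-substitution yields 961·(152) + 1849·(-79) = 1, so one solution is u = 152·31 = 4712, v = -79·31 = -2449.
Solutions in u differ by 1849/1 = 1849; the one in [0, 1849) is 4712 mod 1849 = 1014.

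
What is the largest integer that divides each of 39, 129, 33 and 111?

3

gcd(39, 129): 129 = 3·39 + 12; 39 = 3·12 + 3; 12 = 4·3 + 0 → 3
gcd(3, 33): 33 = 11·3 + 0 → 3
gcd(3, 111): 111 = 37·3 + 0 → 3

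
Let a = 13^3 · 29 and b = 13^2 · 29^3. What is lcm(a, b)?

53582633

max exponent per prime: 13^3 · 29^3 = 53582633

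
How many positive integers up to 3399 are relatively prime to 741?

1982

741 = 3·13·19. Inclusion–exclusion on these primes:
3399 − ⌊3399/3⌋ − ⌊3399/13⌋ − ⌊3399/19⌋ + ⌊3399/39⌋ + ⌊3399/57⌋ + ⌊3399/247⌋ − ⌊3399/741⌋ = 1982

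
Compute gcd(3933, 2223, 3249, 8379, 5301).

171

gcd(3933, 2223): 3933 = 1·2223 + 1710; 2223 = 1·1710 + 513; 1710 = 3·513 + 171; 513 = 3·171 + 0 → 171
gcd(171, 3249): 3249 = 19·171 + 0 → 171
gcd(171, 8379): 8379 = 49·171 + 0 → 171
gcd(171, 5301): 5301 = 31·171 + 0 → 171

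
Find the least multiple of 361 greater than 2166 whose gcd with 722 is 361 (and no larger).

2527

722 = 361·2. Any a with gcd(a, 722) = 361 is a multiple of 361, say 361s, with s coprime to 2.
Need s > 2166/361, so s ≥ 7. First s ≥ 7 with gcd(s, 2) = 1 is s = 7. Thus a = 361·7 = 2527.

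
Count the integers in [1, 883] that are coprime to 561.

504

561 = 3·11·17. Inclusion–exclusion on these primes:
883 − ⌊883/3⌋ − ⌊883/11⌋ − ⌊883/17⌋ + ⌊883/33⌋ + ⌊883/51⌋ + ⌊883/187⌋ − ⌊883/561⌋ = 504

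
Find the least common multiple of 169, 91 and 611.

55601

169 = 13²; 91 = 7 · 13; 611 = 13 · 47
lcm takes max exponent of each prime: 7 · 13² · 47 = 55601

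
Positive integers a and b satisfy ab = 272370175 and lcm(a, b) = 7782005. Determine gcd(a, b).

35

From gcd × lcm = ab: gcd = 272370175 / 7782005 = 35.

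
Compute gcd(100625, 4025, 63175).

gcd(100625, 4025): 100625 = 25·4025 + 0 → 4025
gcd(4025, 63175): 63175 = 15·4025 + 2800; 4025 = 1·2800 + 1225; 2800 = 2·1225 + 350; 1225 = 3·350 + 175; 350 = 2·175 + 0 → 175

175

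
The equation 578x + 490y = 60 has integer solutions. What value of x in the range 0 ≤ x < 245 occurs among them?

gcd(578, 490) = 2 (Euclid: 578 = 1·490 + 88; 490 = 5·88 + 50; 88 = 1·50 + 38; 50 = 1·38 + 12; 38 = 3·12 + 2; 12 = 6·2 + 0), and 2 | 60.
Extended Euclid: 578·(39) + 490·(-46) = 2. Scale by 30: x₀ = 1170.
General solution x = x₀ + 245t; reducing mod 245 gives x = 190 (and y = -224).

190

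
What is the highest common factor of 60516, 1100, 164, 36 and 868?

4

gcd(60516, 1100): 60516 = 55·1100 + 16; 1100 = 68·16 + 12; 16 = 1·12 + 4; 12 = 3·4 + 0 → 4
gcd(4, 164): 164 = 41·4 + 0 → 4
gcd(4, 36): 36 = 9·4 + 0 → 4
gcd(4, 868): 868 = 217·4 + 0 → 4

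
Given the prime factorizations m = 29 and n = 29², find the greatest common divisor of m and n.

min exponent per shared prime: 29 = 29

29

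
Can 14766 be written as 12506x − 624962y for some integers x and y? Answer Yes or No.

By Bézout, 12506x − 624962y = 14766 has integer solutions iff gcd(12506, 624962) | 14766.
Euclid: 624962 = 49·12506 + 12168; 12506 = 1·12168 + 338; 12168 = 36·338 + 0. gcd = 338; 14766 mod 338 = 232. No.

No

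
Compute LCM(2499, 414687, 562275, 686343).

1057980575925

2499 = 3 · 7² · 17; 414687 = 3 · 7³ · 13 · 31; 562275 = 3³ · 5² · 7² · 17; 686343 = 3 · 7³ · 23 · 29
lcm takes max exponent of each prime: 3³ · 5² · 7³ · 13 · 17 · 23 · 29 · 31 = 1057980575925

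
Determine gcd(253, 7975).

253 = 11 · 23
7975 = 5² · 11 · 29
Common: 11 = 11

11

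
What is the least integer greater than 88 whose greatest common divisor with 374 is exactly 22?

110

374 = 22·17. Any m with gcd(m, 374) = 22 is a multiple of 22, say 22s, with s coprime to 17.
Need s > 88/22, so s ≥ 5. First s ≥ 5 with gcd(s, 17) = 1 is s = 5. Thus m = 22·5 = 110.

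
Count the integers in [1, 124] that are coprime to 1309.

1309 = 7·11·17. Inclusion–exclusion on these primes:
124 − ⌊124/7⌋ − ⌊124/11⌋ − ⌊124/17⌋ + ⌊124/77⌋ + ⌊124/119⌋ + ⌊124/187⌋ − ⌊124/1309⌋ = 91

91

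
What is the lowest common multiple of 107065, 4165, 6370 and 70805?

804486410

107065 = 5 · 7² · 19 · 23; 4165 = 5 · 7² · 17; 6370 = 2 · 5 · 7² · 13; 70805 = 5 · 7² · 17²
lcm takes max exponent of each prime: 2 · 5 · 7² · 13 · 17² · 19 · 23 = 804486410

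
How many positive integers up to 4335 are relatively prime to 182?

1715

Prime factors of 182: 2, 7, 13. Count integers ≤ 4335 divisible by none of them.
By inclusion–exclusion: 4335 − ⌊4335/2⌋ − ⌊4335/7⌋ − ⌊4335/13⌋ + ⌊4335/14⌋ + ⌊4335/26⌋ + ⌊4335/91⌋ − ⌊4335/182⌋ = 1715.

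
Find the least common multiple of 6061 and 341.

6061 = 11 · 19 · 29; 341 = 11 · 31
max exponents: 11 · 19 · 29 · 31 = 187891

187891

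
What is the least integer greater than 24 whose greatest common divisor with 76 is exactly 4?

76 = 4·19. Any m with gcd(m, 76) = 4 is a multiple of 4, say 4s, with s coprime to 19.
Need s > 24/4, so s ≥ 7. First s ≥ 7 with gcd(s, 19) = 1 is s = 7. Thus m = 4·7 = 28.

28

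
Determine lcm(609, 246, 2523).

1448202

609 = 3 · 7 · 29; 246 = 2 · 3 · 41; 2523 = 3 · 29²
lcm takes max exponent of each prime: 2 · 3 · 7 · 29² · 41 = 1448202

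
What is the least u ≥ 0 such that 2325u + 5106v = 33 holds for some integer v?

Reduce mod 5106: 2325u ≡ 33 (mod 5106). With g = gcd(2325, 5106) = 3 dividing 33, divide through: 775u ≡ 11 (mod 1702).
Since gcd(775, 1702) = 1, u ≡ 11·(775)⁻¹ ≡ 235 (mod 1702). Smallest non-negative: 235.

235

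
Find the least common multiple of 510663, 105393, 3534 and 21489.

510663 = 3 · 17² · 19 · 31; 105393 = 3 · 19 · 43²; 3534 = 2 · 3 · 19 · 31; 21489 = 3 · 13 · 19 · 29
lcm takes max exponent of each prime: 2 · 3 · 13 · 17² · 19 · 29 · 31 · 43² = 711938778798

711938778798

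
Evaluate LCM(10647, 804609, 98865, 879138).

lcm(10647, 804609) = 10647·804609/gcd = 8566672023/1521 = 5632263
lcm(5632263, 98865) = 5632263·98865/gcd = 556833681495/1521 = 366097095
lcm(366097095, 879138) = 366097095·879138/gcd = 321849867904110/1521 = 211604120910

211604120910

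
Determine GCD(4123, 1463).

4123 = 7 · 19 · 31
1463 = 7 · 11 · 19
Common: 7 · 19 = 133

133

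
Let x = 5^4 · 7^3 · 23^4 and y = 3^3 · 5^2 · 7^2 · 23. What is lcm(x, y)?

max exponent per prime: 3^3 · 5^4 · 7^3 · 23^4 = 1619754688125

1619754688125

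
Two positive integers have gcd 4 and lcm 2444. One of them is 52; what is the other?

188

Using pq = gcd(p,q)·lcm(p,q) = 4·2444 = 9776, we get q = 9776/52 = 188.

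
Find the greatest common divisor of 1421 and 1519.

Euclid: 1519 = 1·1421 + 98; 1421 = 14·98 + 49; 98 = 2·49 + 0. Last nonzero remainder: 49.

49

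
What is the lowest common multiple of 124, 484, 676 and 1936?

124 = 2² · 31; 484 = 2² · 11²; 676 = 2² · 13²; 1936 = 2⁴ · 11²
lcm takes max exponent of each prime: 2⁴ · 11² · 13² · 31 = 10142704

10142704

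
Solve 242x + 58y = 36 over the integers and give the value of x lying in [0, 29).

21

Euclid: 242 = 4·58 + 10; 58 = 5·10 + 8; 10 = 1·8 + 2; 8 = 4·2 + 0 → gcd = 2; 36 = 2·18.
Back-substitution yields 242·(6) + 58·(-25) = 2, so one solution is x = 6·18 = 108, y = -25·18 = -450.
Solutions in x differ by 58/2 = 29; the one in [0, 29) is 108 mod 29 = 21.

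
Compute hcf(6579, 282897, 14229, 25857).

153

6579 = 3² · 17 · 43; 282897 = 3² · 17 · 43²; 14229 = 3³ · 17 · 31; 25857 = 3² · 13² · 17
gcd takes min exponent of each prime: 3² · 17 = 153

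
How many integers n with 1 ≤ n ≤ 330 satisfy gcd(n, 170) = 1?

Prime factors of 170: 2, 5, 17. Count integers ≤ 330 divisible by none of them.
By inclusion–exclusion: 330 − ⌊330/2⌋ − ⌊330/5⌋ − ⌊330/17⌋ + ⌊330/10⌋ + ⌊330/34⌋ + ⌊330/85⌋ − ⌊330/170⌋ = 124.

124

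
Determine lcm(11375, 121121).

gcd first: 121121 = 10·11375 + 7371; 11375 = 1·7371 + 4004; 7371 = 1·4004 + 3367; 4004 = 1·3367 + 637; 3367 = 5·637 + 182; 637 = 3·182 + 91; 182 = 2·91 + 0 → gcd = 91
lcm = 11375·121121/gcd = 1377751375/91 = 15140125

15140125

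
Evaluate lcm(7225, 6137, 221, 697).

lcm(7225, 6137) = 7225·6137/gcd = 44339825/17 = 2608225
lcm(2608225, 221) = 2608225·221/gcd = 576417725/17 = 33906925
lcm(33906925, 697) = 33906925·697/gcd = 23633126725/17 = 1390183925

1390183925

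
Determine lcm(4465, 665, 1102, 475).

9063950

4465 = 5 · 19 · 47; 665 = 5 · 7 · 19; 1102 = 2 · 19 · 29; 475 = 5² · 19
lcm takes max exponent of each prime: 2 · 5² · 7 · 19 · 29 · 47 = 9063950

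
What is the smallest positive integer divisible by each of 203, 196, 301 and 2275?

79433900

203 = 7 · 29; 196 = 2² · 7²; 301 = 7 · 43; 2275 = 5² · 7 · 13
lcm takes max exponent of each prime: 2² · 5² · 7² · 13 · 29 · 43 = 79433900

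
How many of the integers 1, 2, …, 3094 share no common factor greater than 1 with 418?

418 = 2·11·19. Inclusion–exclusion on these primes:
3094 − ⌊3094/2⌋ − ⌊3094/11⌋ − ⌊3094/19⌋ + ⌊3094/22⌋ + ⌊3094/38⌋ + ⌊3094/209⌋ − ⌊3094/418⌋ = 1332

1332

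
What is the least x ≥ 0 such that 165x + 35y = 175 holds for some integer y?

Euclid: 165 = 4·35 + 25; 35 = 1·25 + 10; 25 = 2·10 + 5; 10 = 2·5 + 0 → gcd = 5; 175 = 5·35.
Back-substitution yields 165·(3) + 35·(-14) = 5, so one solution is x = 3·35 = 105, y = -14·35 = -490.
Solutions in x differ by 35/5 = 7; the one in [0, 7) is 105 mod 7 = 0.

0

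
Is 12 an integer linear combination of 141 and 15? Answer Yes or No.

gcd(141, 15): 141 = 9·15 + 6; 15 = 2·6 + 3; 6 = 2·3 + 0 → 3
3 divides 12, so a solution exists.

Yes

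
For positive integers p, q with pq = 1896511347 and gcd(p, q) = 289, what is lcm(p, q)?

Since gcd(p,q)·lcm(p,q) = pq, lcm = 1896511347/289 = 6562323.

6562323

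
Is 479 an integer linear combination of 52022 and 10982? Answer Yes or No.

No

gcd(52022, 10982): 52022 = 4·10982 + 8094; 10982 = 1·8094 + 2888; 8094 = 2·2888 + 2318; 2888 = 1·2318 + 570; 2318 = 4·570 + 38; 570 = 15·38 + 0 → 38
38 does not divide 479, so a solution does not exist.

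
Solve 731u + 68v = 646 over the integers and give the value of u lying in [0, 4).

gcd(731, 68) = 17 (Euclid: 731 = 10·68 + 51; 68 = 1·51 + 17; 51 = 3·17 + 0), and 17 | 646.
Extended Euclid: 731·(-1) + 68·(11) = 17. Scale by 38: u₀ = -38.
General solution u = u₀ + 4t; reducing mod 4 gives u = 2 (and v = -12).

2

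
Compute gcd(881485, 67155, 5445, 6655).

gcd(881485, 67155): 881485 = 13·67155 + 8470; 67155 = 7·8470 + 7865; 8470 = 1·7865 + 605; 7865 = 13·605 + 0 → 605
gcd(605, 5445): 5445 = 9·605 + 0 → 605
gcd(605, 6655): 6655 = 11·605 + 0 → 605

605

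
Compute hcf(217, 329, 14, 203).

7

gcd(217, 329): 329 = 1·217 + 112; 217 = 1·112 + 105; 112 = 1·105 + 7; 105 = 15·7 + 0 → 7
gcd(7, 14): 14 = 2·7 + 0 → 7
gcd(7, 203): 203 = 29·7 + 0 → 7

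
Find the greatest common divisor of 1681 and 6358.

Euclid: 6358 = 3·1681 + 1315; 1681 = 1·1315 + 366; 1315 = 3·366 + 217; 366 = 1·217 + 149; 217 = 1·149 + 68; 149 = 2·68 + 13; 68 = 5·13 + 3; 13 = 4·3 + 1; 3 = 3·1 + 0. Last nonzero remainder: 1.

1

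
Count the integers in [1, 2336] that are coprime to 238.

942

Prime factors of 238: 2, 7, 17. Count integers ≤ 2336 divisible by none of them.
By inclusion–exclusion: 2336 − ⌊2336/2⌋ − ⌊2336/7⌋ − ⌊2336/17⌋ + ⌊2336/14⌋ + ⌊2336/34⌋ + ⌊2336/119⌋ − ⌊2336/238⌋ = 942.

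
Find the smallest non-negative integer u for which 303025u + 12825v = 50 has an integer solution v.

Euclid: 303025 = 23·12825 + 8050; 12825 = 1·8050 + 4775; 8050 = 1·4775 + 3275; 4775 = 1·3275 + 1500; 3275 = 2·1500 + 275; 1500 = 5·275 + 125; 275 = 2·125 + 25; 125 = 5·25 + 0 → gcd = 25; 50 = 25·2.
Back-substitution yields 303025·(94) + 12825·(-2221) = 25, so one solution is u = 94·2 = 188, v = -2221·2 = -4442.
Solutions in u differ by 12825/25 = 513; the one in [0, 513) is 188 mod 513 = 188.

188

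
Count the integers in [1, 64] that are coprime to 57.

41

Prime factors of 57: 3, 19. Count integers ≤ 64 divisible by none of them.
By inclusion–exclusion: 64 − ⌊64/3⌋ − ⌊64/19⌋ + ⌊64/57⌋ = 41.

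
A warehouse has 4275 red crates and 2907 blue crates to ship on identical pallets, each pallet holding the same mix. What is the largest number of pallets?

171

4275 = 3² · 5² · 19
2907 = 3² · 17 · 19
Common: 3² · 19 = 171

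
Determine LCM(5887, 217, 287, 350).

5887 = 7 · 29²; 217 = 7 · 31; 287 = 7 · 41; 350 = 2 · 5² · 7
lcm takes max exponent of each prime: 2 · 5² · 7 · 29² · 31 · 41 = 374118850

374118850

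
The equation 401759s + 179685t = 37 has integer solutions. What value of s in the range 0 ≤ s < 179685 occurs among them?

89603

Euclid: 401759 = 2·179685 + 42389; 179685 = 4·42389 + 10129; 42389 = 4·10129 + 1873; 10129 = 5·1873 + 764; 1873 = 2·764 + 345; 764 = 2·345 + 74; 345 = 4·74 + 49; 74 = 1·49 + 25; 49 = 1·25 + 24; 25 = 1·24 + 1; 24 = 24·1 + 0 → gcd = 1; 37 = 1·37.
Back-substitution yields 401759·(-7291) + 179685·(16302) = 1, so one solution is s = -7291·37 = -269767, t = 16302·37 = 603174.
Solutions in s differ by 179685/1 = 179685; the one in [0, 179685) is -269767 mod 179685 = 89603.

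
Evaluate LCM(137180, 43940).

301384460

gcd first: 137180 = 3·43940 + 5360; 43940 = 8·5360 + 1060; 5360 = 5·1060 + 60; 1060 = 17·60 + 40; 60 = 1·40 + 20; 40 = 2·20 + 0 → gcd = 20
lcm = 137180·43940/gcd = 6027689200/20 = 301384460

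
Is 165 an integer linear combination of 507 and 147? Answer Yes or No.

gcd(507, 147): 507 = 3·147 + 66; 147 = 2·66 + 15; 66 = 4·15 + 6; 15 = 2·6 + 3; 6 = 2·3 + 0 → 3
3 divides 165, so a solution exists.

Yes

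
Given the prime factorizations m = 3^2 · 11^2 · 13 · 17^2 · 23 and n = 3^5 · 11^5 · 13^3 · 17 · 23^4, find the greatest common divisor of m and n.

5535387

min exponent per shared prime: 3^2 · 11^2 · 13 · 17 · 23 = 5535387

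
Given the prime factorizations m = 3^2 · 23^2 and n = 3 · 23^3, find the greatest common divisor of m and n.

1587

min exponent per shared prime: 3 · 23^2 = 1587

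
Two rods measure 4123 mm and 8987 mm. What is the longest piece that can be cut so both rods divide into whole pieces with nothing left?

Euclid: 8987 = 2·4123 + 741; 4123 = 5·741 + 418; 741 = 1·418 + 323; 418 = 1·323 + 95; 323 = 3·95 + 38; 95 = 2·38 + 19; 38 = 2·19 + 0. Last nonzero remainder: 19.

19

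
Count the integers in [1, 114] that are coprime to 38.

54

38 = 2·19. Inclusion–exclusion on these primes:
114 − ⌊114/2⌋ − ⌊114/19⌋ + ⌊114/38⌋ = 54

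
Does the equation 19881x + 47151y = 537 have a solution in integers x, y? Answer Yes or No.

By Bézout, 19881x + 47151y = 537 has integer solutions iff gcd(19881, 47151) | 537.
Euclid: 47151 = 2·19881 + 7389; 19881 = 2·7389 + 5103; 7389 = 1·5103 + 2286; 5103 = 2·2286 + 531; 2286 = 4·531 + 162; 531 = 3·162 + 45; 162 = 3·45 + 27; 45 = 1·27 + 18; 27 = 1·18 + 9; 18 = 2·9 + 0. gcd = 9; 537 mod 9 = 6. No.

No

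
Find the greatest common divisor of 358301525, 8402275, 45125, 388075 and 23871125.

358301525 = 5² · 19² · 29 · 37²; 8402275 = 5² · 7² · 19³; 45125 = 5³ · 19²; 388075 = 5² · 19² · 43; 23871125 = 5³ · 19² · 23²
gcd takes min exponent of each prime: 5² · 19² = 9025

9025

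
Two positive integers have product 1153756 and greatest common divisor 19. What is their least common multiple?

60724

For any two positive integers, gcd × lcm equals their product. Hence lcm = 1153756 / 19 = 60724.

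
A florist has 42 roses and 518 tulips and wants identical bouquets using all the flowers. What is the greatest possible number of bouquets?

14

Euclid: 518 = 12·42 + 14; 42 = 3·14 + 0. Last nonzero remainder: 14.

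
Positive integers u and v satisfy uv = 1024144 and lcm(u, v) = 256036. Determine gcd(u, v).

4

From gcd × lcm = uv: gcd = 1024144 / 256036 = 4.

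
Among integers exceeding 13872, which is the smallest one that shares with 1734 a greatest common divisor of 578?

gcd(k, 1734) = 578 forces 578 | k; write k = 578s. Then gcd(578s, 578·3) = 578·gcd(s, 3), so need gcd(s, 3) = 1.
578s > 13872 gives s ≥ 25. The least s ≥ 25 coprime to 3 is 25, so k = 578·25 = 14450.

14450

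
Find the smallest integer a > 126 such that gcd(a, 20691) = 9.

20691 = 9·2299. Any a with gcd(a, 20691) = 9 is a multiple of 9, say 9s, with s coprime to 2299.
Need s > 126/9, so s ≥ 15. First s ≥ 15 with gcd(s, 2299) = 1 is s = 15. Thus a = 9·15 = 135.

135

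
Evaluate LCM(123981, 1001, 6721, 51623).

123981 = 3 · 11 · 13 · 17²; 1001 = 7 · 11 · 13; 6721 = 11 · 13 · 47; 51623 = 11 · 13 · 19²
lcm takes max exponent of each prime: 3 · 7 · 11 · 13 · 17² · 19² · 47 = 14725099389

14725099389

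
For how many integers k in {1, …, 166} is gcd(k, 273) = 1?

88

Prime factors of 273: 3, 7, 13. Count integers ≤ 166 divisible by none of them.
By inclusion–exclusion: 166 − ⌊166/3⌋ − ⌊166/7⌋ − ⌊166/13⌋ + ⌊166/21⌋ + ⌊166/39⌋ + ⌊166/91⌋ − ⌊166/273⌋ = 88.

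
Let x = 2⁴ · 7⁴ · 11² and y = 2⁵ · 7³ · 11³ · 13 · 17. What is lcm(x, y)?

max exponent per prime: 2⁵ · 7⁴ · 11³ · 13 · 17 = 22600209632

22600209632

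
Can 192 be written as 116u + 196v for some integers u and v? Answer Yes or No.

Yes

gcd(116, 196): 196 = 1·116 + 80; 116 = 1·80 + 36; 80 = 2·36 + 8; 36 = 4·8 + 4; 8 = 2·4 + 0 → 4
4 divides 192, so a solution exists.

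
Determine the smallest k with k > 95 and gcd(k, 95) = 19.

95 = 19·5. Any k with gcd(k, 95) = 19 is a multiple of 19, say 19s, with s coprime to 5.
Need s > 95/19, so s ≥ 6. First s ≥ 6 with gcd(s, 5) = 1 is s = 6. Thus k = 19·6 = 114.

114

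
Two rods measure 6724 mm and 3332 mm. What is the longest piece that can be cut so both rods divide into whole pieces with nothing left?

Euclid: 6724 = 2·3332 + 60; 3332 = 55·60 + 32; 60 = 1·32 + 28; 32 = 1·28 + 4; 28 = 7·4 + 0. Last nonzero remainder: 4.

4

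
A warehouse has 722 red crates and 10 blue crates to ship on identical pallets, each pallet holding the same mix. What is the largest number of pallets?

2

Euclid: 722 = 72·10 + 2; 10 = 5·2 + 0. Last nonzero remainder: 2.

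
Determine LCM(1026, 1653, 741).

1026 = 2 · 3³ · 19; 1653 = 3 · 19 · 29; 741 = 3 · 13 · 19
lcm takes max exponent of each prime: 2 · 3³ · 13 · 19 · 29 = 386802

386802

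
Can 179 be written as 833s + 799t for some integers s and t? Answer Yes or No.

By Bézout, 833s + 799t = 179 has integer solutions iff gcd(833, 799) | 179.
Euclid: 833 = 1·799 + 34; 799 = 23·34 + 17; 34 = 2·17 + 0. gcd = 17; 179 mod 17 = 9. No.

No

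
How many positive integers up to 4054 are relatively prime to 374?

1735

Prime factors of 374: 2, 11, 17. Count integers ≤ 4054 divisible by none of them.
By inclusion–exclusion: 4054 − ⌊4054/2⌋ − ⌊4054/11⌋ − ⌊4054/17⌋ + ⌊4054/22⌋ + ⌊4054/34⌋ + ⌊4054/187⌋ − ⌊4054/374⌋ = 1735.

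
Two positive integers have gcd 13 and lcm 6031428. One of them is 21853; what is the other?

p·q = gcd·lcm = 13·6031428 = 78408564, so q = 78408564/21853 = 3588.

3588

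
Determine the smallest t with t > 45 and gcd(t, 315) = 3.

48

gcd(t, 315) = 3 forces 3 | t; write t = 3s. Then gcd(3s, 3·105) = 3·gcd(s, 105), so need gcd(s, 105) = 1.
3s > 45 gives s ≥ 16. The least s ≥ 16 coprime to 105 is 16, so t = 3·16 = 48.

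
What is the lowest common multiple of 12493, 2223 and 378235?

62155735785

lcm(12493, 2223) = 12493·2223/gcd = 27771939/13 = 2136303
lcm(2136303, 378235) = 2136303·378235/gcd = 808024565205/13 = 62155735785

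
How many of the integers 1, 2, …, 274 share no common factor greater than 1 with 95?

208

Prime factors of 95: 5, 19. Count integers ≤ 274 divisible by none of them.
By inclusion–exclusion: 274 − ⌊274/5⌋ − ⌊274/19⌋ + ⌊274/95⌋ = 208.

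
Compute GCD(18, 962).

Euclid: 962 = 53·18 + 8; 18 = 2·8 + 2; 8 = 4·2 + 0. Last nonzero remainder: 2.

2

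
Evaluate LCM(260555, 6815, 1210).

85943024530

260555 = 5 · 31 · 41²; 6815 = 5 · 29 · 47; 1210 = 2 · 5 · 11²
lcm takes max exponent of each prime: 2 · 5 · 11² · 29 · 31 · 41² · 47 = 85943024530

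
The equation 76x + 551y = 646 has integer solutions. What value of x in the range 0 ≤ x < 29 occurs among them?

23

Euclid: 551 = 7·76 + 19; 76 = 4·19 + 0 → gcd = 19; 646 = 19·34.
Back-substitution yields 76·(-7) + 551·(1) = 19, so one solution is x = -7·34 = -238, y = 1·34 = 34.
Solutions in x differ by 551/19 = 29; the one in [0, 29) is -238 mod 29 = 23.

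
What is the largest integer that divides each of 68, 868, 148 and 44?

4

gcd(68, 868): 868 = 12·68 + 52; 68 = 1·52 + 16; 52 = 3·16 + 4; 16 = 4·4 + 0 → 4
gcd(4, 148): 148 = 37·4 + 0 → 4
gcd(4, 44): 44 = 11·4 + 0 → 4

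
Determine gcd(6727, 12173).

Euclid: 12173 = 1·6727 + 5446; 6727 = 1·5446 + 1281; 5446 = 4·1281 + 322; 1281 = 3·322 + 315; 322 = 1·315 + 7; 315 = 45·7 + 0. Last nonzero remainder: 7.

7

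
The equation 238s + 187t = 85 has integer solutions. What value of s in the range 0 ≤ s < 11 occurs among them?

Euclid: 238 = 1·187 + 51; 187 = 3·51 + 34; 51 = 1·34 + 17; 34 = 2·17 + 0 → gcd = 17; 85 = 17·5.
Back-substitution yields 238·(4) + 187·(-5) = 17, so one solution is s = 4·5 = 20, t = -5·5 = -25.
Solutions in s differ by 187/17 = 11; the one in [0, 11) is 20 mod 11 = 9.

9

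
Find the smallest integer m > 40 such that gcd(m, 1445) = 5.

45

gcd(m, 1445) = 5 forces 5 | m; write m = 5s. Then gcd(5s, 5·289) = 5·gcd(s, 289), so need gcd(s, 289) = 1.
5s > 40 gives s ≥ 9. The least s ≥ 9 coprime to 289 is 9, so m = 5·9 = 45.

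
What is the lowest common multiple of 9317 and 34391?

9317 = 7 · 11³; 34391 = 7 · 17³
max exponents: 7 · 11³ · 17³ = 45774421

45774421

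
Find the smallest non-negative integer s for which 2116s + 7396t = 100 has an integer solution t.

35

Euclid: 7396 = 3·2116 + 1048; 2116 = 2·1048 + 20; 1048 = 52·20 + 8; 20 = 2·8 + 4; 8 = 2·4 + 0 → gcd = 4; 100 = 4·25.
Back-substitution yields 2116·(741) + 7396·(-212) = 4, so one solution is s = 741·25 = 18525, t = -212·25 = -5300.
Solutions in s differ by 7396/4 = 1849; the one in [0, 1849) is 18525 mod 1849 = 35.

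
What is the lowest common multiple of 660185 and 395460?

52215352020

660185 = 5 · 29² · 157; 395460 = 2² · 3² · 5 · 13³
max exponents: 2² · 3² · 5 · 13³ · 29² · 157 = 52215352020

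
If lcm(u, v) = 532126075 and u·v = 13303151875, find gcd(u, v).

25

gcd·lcm = product, so gcd = 13303151875/532126075 = 25.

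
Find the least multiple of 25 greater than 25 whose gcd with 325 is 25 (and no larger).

50

gcd(a, 325) = 25 forces 25 | a; write a = 25s. Then gcd(25s, 25·13) = 25·gcd(s, 13), so need gcd(s, 13) = 1.
25s > 25 gives s ≥ 2. The least s ≥ 2 coprime to 13 is 2, so a = 25·2 = 50.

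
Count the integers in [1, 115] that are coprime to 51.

51 = 3·17. Inclusion–exclusion on these primes:
115 − ⌊115/3⌋ − ⌊115/17⌋ + ⌊115/51⌋ = 73

73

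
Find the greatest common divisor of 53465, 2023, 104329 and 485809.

gcd(53465, 2023): 53465 = 26·2023 + 867; 2023 = 2·867 + 289; 867 = 3·289 + 0 → 289
gcd(289, 104329): 104329 = 361·289 + 0 → 289
gcd(289, 485809): 485809 = 1681·289 + 0 → 289

289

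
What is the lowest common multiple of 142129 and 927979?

gcd first: 927979 = 6·142129 + 75205; 142129 = 1·75205 + 66924; 75205 = 1·66924 + 8281; 66924 = 8·8281 + 676; 8281 = 12·676 + 169; 676 = 4·169 + 0 → gcd = 169
lcm = 142129·927979/gcd = 131892727291/169 = 780430339

780430339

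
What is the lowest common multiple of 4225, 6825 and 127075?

34691475

4225 = 5² · 13²; 6825 = 3 · 5² · 7 · 13; 127075 = 5² · 13 · 17 · 23
lcm takes max exponent of each prime: 3 · 5² · 7 · 13² · 17 · 23 = 34691475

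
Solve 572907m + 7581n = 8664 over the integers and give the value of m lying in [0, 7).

2

gcd(572907, 7581) = 1083 (Euclid: 572907 = 75·7581 + 4332; 7581 = 1·4332 + 3249; 4332 = 1·3249 + 1083; 3249 = 3·1083 + 0), and 1083 | 8664.
Extended Euclid: 572907·(2) + 7581·(-151) = 1083. Scale by 8: m₀ = 16.
General solution m = m₀ + 7t; reducing mod 7 gives m = 2 (and n = -150).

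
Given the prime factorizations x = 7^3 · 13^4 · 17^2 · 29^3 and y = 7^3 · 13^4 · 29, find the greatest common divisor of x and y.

284096267

min exponent per shared prime: 7^3 · 13^4 · 29 = 284096267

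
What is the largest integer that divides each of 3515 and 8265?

95

3515 = 5 · 19 · 37
8265 = 3 · 5 · 19 · 29
Common: 5 · 19 = 95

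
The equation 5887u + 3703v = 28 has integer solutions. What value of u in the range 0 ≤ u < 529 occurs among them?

156

Euclid: 5887 = 1·3703 + 2184; 3703 = 1·2184 + 1519; 2184 = 1·1519 + 665; 1519 = 2·665 + 189; 665 = 3·189 + 98; 189 = 1·98 + 91; 98 = 1·91 + 7; 91 = 13·7 + 0 → gcd = 7; 28 = 7·4.
Back-substitution yields 5887·(39) + 3703·(-62) = 7, so one solution is u = 39·4 = 156, v = -62·4 = -248.
Solutions in u differ by 3703/7 = 529; the one in [0, 529) is 156 mod 529 = 156.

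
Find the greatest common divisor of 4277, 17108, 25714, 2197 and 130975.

gcd(4277, 17108): 17108 = 4·4277 + 0 → 4277
gcd(4277, 25714): 25714 = 6·4277 + 52; 4277 = 82·52 + 13; 52 = 4·13 + 0 → 13
gcd(13, 2197): 2197 = 169·13 + 0 → 13
gcd(13, 130975): 130975 = 10075·13 + 0 → 13

13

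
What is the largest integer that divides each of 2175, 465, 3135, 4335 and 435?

2175 = 3 · 5² · 29; 465 = 3 · 5 · 31; 3135 = 3 · 5 · 11 · 19; 4335 = 3 · 5 · 17²; 435 = 3 · 5 · 29
gcd takes min exponent of each prime: 3 · 5 = 15

15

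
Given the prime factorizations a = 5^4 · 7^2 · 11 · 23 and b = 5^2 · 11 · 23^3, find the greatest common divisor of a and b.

6325

min exponent per shared prime: 5^2 · 11 · 23 = 6325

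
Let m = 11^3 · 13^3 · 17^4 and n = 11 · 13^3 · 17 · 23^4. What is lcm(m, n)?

68346320998997327

max exponent per prime: 11^3 · 13^3 · 17^4 · 23^4 = 68346320998997327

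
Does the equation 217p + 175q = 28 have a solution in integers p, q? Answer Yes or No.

By Bézout, 217p + 175q = 28 has integer solutions iff gcd(217, 175) | 28.
Euclid: 217 = 1·175 + 42; 175 = 4·42 + 7; 42 = 6·7 + 0. gcd = 7; 28 mod 7 = 0. Yes.

Yes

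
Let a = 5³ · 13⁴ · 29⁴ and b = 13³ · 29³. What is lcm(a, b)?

2525081580125

max exponent per prime: 5³ · 13⁴ · 29⁴ = 2525081580125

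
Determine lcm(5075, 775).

gcd first: 5075 = 6·775 + 425; 775 = 1·425 + 350; 425 = 1·350 + 75; 350 = 4·75 + 50; 75 = 1·50 + 25; 50 = 2·25 + 0 → gcd = 25
lcm = 5075·775/gcd = 3933125/25 = 157325

157325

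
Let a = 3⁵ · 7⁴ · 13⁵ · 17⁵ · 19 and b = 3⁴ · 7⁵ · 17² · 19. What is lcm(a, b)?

max exponent per prime: 3⁵ · 7⁵ · 13⁵ · 17⁵ · 19 = 40908301024087224819

40908301024087224819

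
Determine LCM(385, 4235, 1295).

lcm(385, 4235) = 385·4235/gcd = 1630475/385 = 4235
lcm(4235, 1295) = 4235·1295/gcd = 5484325/35 = 156695

156695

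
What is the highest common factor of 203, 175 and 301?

203 = 7 · 29; 175 = 5² · 7; 301 = 7 · 43
gcd takes min exponent of each prime: 7 = 7

7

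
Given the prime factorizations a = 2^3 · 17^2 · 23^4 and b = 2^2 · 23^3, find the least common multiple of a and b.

646992392

max exponent per prime: 2^3 · 17^2 · 23^4 = 646992392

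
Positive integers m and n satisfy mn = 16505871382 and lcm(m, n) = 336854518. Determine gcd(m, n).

49

gcd·lcm = product, so gcd = 16505871382/336854518 = 49.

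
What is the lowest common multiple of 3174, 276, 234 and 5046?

208208052

lcm(3174, 276) = 3174·276/gcd = 876024/138 = 6348
lcm(6348, 234) = 6348·234/gcd = 1485432/6 = 247572
lcm(247572, 5046) = 247572·5046/gcd = 1249248312/6 = 208208052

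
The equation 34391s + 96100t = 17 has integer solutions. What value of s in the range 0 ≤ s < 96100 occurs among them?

89687

gcd(34391, 96100) = 1 (Euclid: 96100 = 2·34391 + 27318; 34391 = 1·27318 + 7073; 27318 = 3·7073 + 6099; 7073 = 1·6099 + 974; 6099 = 6·974 + 255; 974 = 3·255 + 209; 255 = 1·209 + 46; 209 = 4·46 + 25; 46 = 1·25 + 21; 25 = 1·21 + 4; 21 = 5·4 + 1; 4 = 4·1 + 0), and 1 | 17.
Extended Euclid: 34391·(-22989) + 96100·(8227) = 1. Scale by 17: s₀ = -390813.
General solution s = s₀ + 96100k; reducing mod 96100 gives s = 89687 (and t = -32096).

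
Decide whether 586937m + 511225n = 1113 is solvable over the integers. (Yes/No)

No

By Bézout, 586937m + 511225n = 1113 has integer solutions iff gcd(586937, 511225) | 1113.
Euclid: 586937 = 1·511225 + 75712; 511225 = 6·75712 + 56953; 75712 = 1·56953 + 18759; 56953 = 3·18759 + 676; 18759 = 27·676 + 507; 676 = 1·507 + 169; 507 = 3·169 + 0. gcd = 169; 1113 mod 169 = 99. No.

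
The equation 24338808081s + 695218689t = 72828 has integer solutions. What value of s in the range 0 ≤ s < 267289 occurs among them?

Reduce mod 695218689: 24338808081s ≡ 72828 (mod 695218689). With g = gcd(24338808081, 695218689) = 2601 dividing 72828, divide through: 9357481s ≡ 28 (mod 267289).
Since gcd(9357481, 267289) = 1, s ≡ 28·(9357481)⁻¹ ≡ 154996 (mod 267289). Smallest non-negative: 154996.

154996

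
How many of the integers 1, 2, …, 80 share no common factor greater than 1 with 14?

34

Prime factors of 14: 2, 7. Count integers ≤ 80 divisible by none of them.
By inclusion–exclusion: 80 − ⌊80/2⌋ − ⌊80/7⌋ + ⌊80/14⌋ = 34.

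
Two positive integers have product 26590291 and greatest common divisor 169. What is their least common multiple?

For any two positive integers, gcd × lcm equals their product. Hence lcm = 26590291 / 169 = 157339.

157339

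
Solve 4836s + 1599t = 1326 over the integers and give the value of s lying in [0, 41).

gcd(4836, 1599) = 39 (Euclid: 4836 = 3·1599 + 39; 1599 = 41·39 + 0), and 39 | 1326.
Extended Euclid: 4836·(1) + 1599·(-3) = 39. Scale by 34: s₀ = 34.
General solution s = s₀ + 41k; reducing mod 41 gives s = 34 (and t = -102).

34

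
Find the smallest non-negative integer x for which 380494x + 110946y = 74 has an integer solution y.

10595

Euclid: 380494 = 3·110946 + 47656; 110946 = 2·47656 + 15634; 47656 = 3·15634 + 754; 15634 = 20·754 + 554; 754 = 1·554 + 200; 554 = 2·200 + 154; 200 = 1·154 + 46; 154 = 3·46 + 16; 46 = 2·16 + 14; 16 = 1·14 + 2; 14 = 7·2 + 0 → gcd = 2; 74 = 2·37.
Back-substitution yields 380494·(-7210) + 110946·(24727) = 2, so one solution is x = -7210·37 = -266770, y = 24727·37 = 914899.
Solutions in x differ by 110946/2 = 55473; the one in [0, 55473) is -266770 mod 55473 = 10595.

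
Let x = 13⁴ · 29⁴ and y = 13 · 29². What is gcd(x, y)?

min exponent per shared prime: 13 · 29² = 10933

10933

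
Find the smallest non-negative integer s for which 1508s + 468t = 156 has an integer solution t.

Euclid: 1508 = 3·468 + 104; 468 = 4·104 + 52; 104 = 2·52 + 0 → gcd = 52; 156 = 52·3.
Back-substitution yields 1508·(-4) + 468·(13) = 52, so one solution is s = -4·3 = -12, t = 13·3 = 39.
Solutions in s differ by 468/52 = 9; the one in [0, 9) is -12 mod 9 = 6.

6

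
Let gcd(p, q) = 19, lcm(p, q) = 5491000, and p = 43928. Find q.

p·q = gcd·lcm = 19·5491000 = 104329000, so q = 104329000/43928 = 2375.

2375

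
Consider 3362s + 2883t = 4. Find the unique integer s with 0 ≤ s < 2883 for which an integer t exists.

638

Euclid: 3362 = 1·2883 + 479; 2883 = 6·479 + 9; 479 = 53·9 + 2; 9 = 4·2 + 1; 2 = 2·1 + 0 → gcd = 1; 4 = 1·4.
Back-substitution yields 3362·(-1282) + 2883·(1495) = 1, so one solution is s = -1282·4 = -5128, t = 1495·4 = 5980.
Solutions in s differ by 2883/1 = 2883; the one in [0, 2883) is -5128 mod 2883 = 638.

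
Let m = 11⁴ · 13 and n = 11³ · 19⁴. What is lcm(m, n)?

24804386893

max exponent per prime: 11⁴ · 13 · 19⁴ = 24804386893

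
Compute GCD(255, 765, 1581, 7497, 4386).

51

gcd(255, 765): 765 = 3·255 + 0 → 255
gcd(255, 1581): 1581 = 6·255 + 51; 255 = 5·51 + 0 → 51
gcd(51, 7497): 7497 = 147·51 + 0 → 51
gcd(51, 4386): 4386 = 86·51 + 0 → 51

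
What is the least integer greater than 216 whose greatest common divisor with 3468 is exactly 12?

Multiples of 12 above 216: 12·19, 12·20, … . Need the cofactor coprime to 3468/12 = 289.
Checking s = 19, 20, … the first with gcd(s, 289) = 1 is s = 19, giving 228.

228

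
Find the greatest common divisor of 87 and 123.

3

Euclid: 123 = 1·87 + 36; 87 = 2·36 + 15; 36 = 2·15 + 6; 15 = 2·6 + 3; 6 = 2·3 + 0. Last nonzero remainder: 3.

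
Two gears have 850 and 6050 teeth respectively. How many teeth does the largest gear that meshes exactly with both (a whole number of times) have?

850 = 2 · 5² · 17
6050 = 2 · 5² · 11²
Common: 2 · 5² = 50

50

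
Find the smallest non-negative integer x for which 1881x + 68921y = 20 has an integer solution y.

Reduce mod 68921: 1881x ≡ 20 (mod 68921). With g = gcd(1881, 68921) = 1 dividing 20, divide through: 1881x ≡ 20 (mod 68921).
Since gcd(1881, 68921) = 1, x ≡ 20·(1881)⁻¹ ≡ 46900 (mod 68921). Smallest non-negative: 46900.

46900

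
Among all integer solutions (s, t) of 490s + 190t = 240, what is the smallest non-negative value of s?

Euclid: 490 = 2·190 + 110; 190 = 1·110 + 80; 110 = 1·80 + 30; 80 = 2·30 + 20; 30 = 1·20 + 10; 20 = 2·10 + 0 → gcd = 10; 240 = 10·24.
Back-substitution yields 490·(7) + 190·(-18) = 10, so one solution is s = 7·24 = 168, t = -18·24 = -432.
Solutions in s differ by 190/10 = 19; the one in [0, 19) is 168 mod 19 = 16.

16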